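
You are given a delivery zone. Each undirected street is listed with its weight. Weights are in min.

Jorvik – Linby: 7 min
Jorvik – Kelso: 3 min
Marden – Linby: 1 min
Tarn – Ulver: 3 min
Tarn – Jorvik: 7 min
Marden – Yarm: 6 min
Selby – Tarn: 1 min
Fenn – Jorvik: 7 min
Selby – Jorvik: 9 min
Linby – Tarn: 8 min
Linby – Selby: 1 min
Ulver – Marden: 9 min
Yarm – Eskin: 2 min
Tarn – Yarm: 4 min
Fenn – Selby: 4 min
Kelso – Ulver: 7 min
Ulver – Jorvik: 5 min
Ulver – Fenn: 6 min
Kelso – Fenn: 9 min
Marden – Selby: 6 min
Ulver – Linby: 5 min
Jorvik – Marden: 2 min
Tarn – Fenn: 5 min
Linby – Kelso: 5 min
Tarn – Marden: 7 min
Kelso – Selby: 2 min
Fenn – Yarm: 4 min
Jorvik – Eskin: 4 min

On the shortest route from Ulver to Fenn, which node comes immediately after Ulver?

Fenn

Enumerating some paths:
Ulver → Tarn → Selby → Fenn: 3+1+4 = 8
Ulver → Linby → Selby → Fenn: 5+1+4 = 10
Ulver → Tarn → Fenn: 3+5 = 8
Ulver → Fenn: 6 = 6
Cheapest is Ulver → Fenn at 6 min.
So from Ulver the first move is to Fenn.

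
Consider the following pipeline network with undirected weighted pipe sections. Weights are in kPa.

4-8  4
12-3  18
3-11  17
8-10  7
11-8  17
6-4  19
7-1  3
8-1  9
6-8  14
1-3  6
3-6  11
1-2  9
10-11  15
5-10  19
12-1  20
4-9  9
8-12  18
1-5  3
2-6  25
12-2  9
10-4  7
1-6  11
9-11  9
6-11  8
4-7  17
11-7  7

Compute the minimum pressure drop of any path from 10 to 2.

Compare a few routes:
10 → 4 → 8 → 1 → 2: 7+4+9+9 = 29
10 → 8 → 1 → 2: 7+9+9 = 25
Cheapest is 10 → 8 → 1 → 2 at 25 kPa.

25 kPa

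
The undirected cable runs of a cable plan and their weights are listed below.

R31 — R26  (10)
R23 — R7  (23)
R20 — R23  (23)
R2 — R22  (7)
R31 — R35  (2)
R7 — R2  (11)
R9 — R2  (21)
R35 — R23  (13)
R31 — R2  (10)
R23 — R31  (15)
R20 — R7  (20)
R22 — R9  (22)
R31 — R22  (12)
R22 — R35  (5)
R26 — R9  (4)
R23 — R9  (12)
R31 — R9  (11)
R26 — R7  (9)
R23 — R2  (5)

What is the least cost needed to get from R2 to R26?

Candidate routes:
R2 - R31 - R26: 10+10 = 20
R2 - R23 - R9 - R26: 5+12+4 = 21
The minimum is 20 via R2 - R31 - R26.

20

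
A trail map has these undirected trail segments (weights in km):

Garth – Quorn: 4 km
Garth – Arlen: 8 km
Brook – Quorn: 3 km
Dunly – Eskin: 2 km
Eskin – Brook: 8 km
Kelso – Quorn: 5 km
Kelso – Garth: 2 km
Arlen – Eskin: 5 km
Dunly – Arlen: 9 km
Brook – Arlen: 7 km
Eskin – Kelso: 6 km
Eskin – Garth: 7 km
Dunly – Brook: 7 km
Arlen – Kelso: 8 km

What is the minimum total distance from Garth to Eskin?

Candidate routes:
Garth - Eskin: 7 = 7
Garth - Kelso - Eskin: 2+6 = 8
Garth - Arlen - Eskin: 8+5 = 13
The minimum is 7 km via Garth - Eskin.

7 km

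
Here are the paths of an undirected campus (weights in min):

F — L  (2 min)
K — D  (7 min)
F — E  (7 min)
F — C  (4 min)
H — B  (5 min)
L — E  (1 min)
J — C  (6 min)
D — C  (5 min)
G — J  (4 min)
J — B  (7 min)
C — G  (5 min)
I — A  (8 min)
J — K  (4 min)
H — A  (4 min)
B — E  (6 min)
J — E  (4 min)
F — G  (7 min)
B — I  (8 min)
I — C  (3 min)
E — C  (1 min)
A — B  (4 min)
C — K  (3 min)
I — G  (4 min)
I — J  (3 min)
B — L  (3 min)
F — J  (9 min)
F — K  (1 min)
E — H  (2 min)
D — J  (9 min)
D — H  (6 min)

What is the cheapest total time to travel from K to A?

Shortest distances from K:
K: 0
F: 1  (via K)
C: 3  (via K)
L: 3  (via F)
E: 4  (via C)
J: 4  (via K)
B: 6  (via L)
H: 6  (via E)
I: 6  (via C)
D: 7  (via K)
G: 8  (via F)
A: 10  (via B)
Shortest route: K–F–L–B–A = 10 min.

10 min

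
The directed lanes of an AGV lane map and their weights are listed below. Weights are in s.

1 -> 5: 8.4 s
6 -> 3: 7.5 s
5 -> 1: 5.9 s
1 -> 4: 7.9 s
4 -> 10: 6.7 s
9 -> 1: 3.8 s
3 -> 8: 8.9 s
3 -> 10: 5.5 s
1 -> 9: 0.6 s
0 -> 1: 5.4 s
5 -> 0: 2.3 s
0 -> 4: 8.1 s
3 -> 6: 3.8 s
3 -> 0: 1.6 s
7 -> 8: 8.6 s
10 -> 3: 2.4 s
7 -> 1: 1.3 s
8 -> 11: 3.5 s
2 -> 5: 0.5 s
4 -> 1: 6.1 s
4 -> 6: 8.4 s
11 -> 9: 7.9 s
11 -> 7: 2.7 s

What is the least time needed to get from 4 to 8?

18 s

Running Dijkstra from 4:
4: 0
1: 6.1  (via 4)
9: 6.7  (via 1)
10: 6.7  (via 4)
6: 8.4  (via 4)
3: 9.1  (via 10)
0: 10.7  (via 3)
5: 14.5  (via 1)
8: 18  (via 3)
Shortest route: 4–10–3–8 = 18 s.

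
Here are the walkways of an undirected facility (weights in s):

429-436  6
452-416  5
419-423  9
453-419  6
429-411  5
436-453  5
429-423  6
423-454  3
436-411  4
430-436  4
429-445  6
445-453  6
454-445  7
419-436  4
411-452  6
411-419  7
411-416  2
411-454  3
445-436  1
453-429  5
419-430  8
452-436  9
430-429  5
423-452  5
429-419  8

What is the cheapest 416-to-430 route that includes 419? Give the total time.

Best 416 to 419: 416 → 411 → 419 costing 9
Best 419 to 430: 419 → 430 costing 8
Total via 419: 9 + 8 = 17 s.

17 s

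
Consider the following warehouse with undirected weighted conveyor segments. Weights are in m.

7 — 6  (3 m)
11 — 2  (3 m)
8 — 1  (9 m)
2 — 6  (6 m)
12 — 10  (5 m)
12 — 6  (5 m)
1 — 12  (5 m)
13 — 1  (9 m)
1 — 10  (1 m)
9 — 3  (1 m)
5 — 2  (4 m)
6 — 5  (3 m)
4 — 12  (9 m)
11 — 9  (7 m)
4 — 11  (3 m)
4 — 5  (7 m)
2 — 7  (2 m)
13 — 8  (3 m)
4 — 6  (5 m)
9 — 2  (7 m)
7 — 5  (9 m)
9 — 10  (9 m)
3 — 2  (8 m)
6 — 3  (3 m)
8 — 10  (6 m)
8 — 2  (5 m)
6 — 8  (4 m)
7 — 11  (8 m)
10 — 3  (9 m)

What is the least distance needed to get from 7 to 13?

Shortest distances from 7:
7: 0
2: 2  (via 7)
6: 3  (via 7)
11: 5  (via 2)
3: 6  (via 6)
5: 6  (via 2)
8: 7  (via 2)
9: 7  (via 3)
4: 8  (via 6)
12: 8  (via 6)
13: 10  (via 8)
Shortest route: 7–2–8–13 = 10 m.

10 m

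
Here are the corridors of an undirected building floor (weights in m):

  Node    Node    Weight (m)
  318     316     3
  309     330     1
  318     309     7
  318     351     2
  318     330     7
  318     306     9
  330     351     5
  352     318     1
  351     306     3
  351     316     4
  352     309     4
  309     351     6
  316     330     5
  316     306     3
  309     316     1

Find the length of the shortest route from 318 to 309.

4 m

Settle nodes by increasing distance from 318:
318: 0
352: 1  (via 318)
351: 2  (via 318)
316: 3  (via 318)
309: 4  (via 316)
Shortest route: 318 → 316 → 309 = 4 m.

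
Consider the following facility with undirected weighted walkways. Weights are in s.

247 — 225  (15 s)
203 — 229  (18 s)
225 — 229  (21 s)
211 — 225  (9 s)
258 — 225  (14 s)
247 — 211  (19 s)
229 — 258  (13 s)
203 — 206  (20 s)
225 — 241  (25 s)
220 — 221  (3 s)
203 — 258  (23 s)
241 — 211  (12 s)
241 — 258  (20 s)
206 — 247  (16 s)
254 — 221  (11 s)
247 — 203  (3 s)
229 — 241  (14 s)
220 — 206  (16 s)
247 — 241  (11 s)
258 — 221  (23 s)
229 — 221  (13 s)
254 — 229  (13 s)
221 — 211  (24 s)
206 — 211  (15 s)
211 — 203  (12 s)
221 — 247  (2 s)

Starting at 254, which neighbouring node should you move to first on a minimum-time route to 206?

Candidate routes:
254 - 221 - 247 - 206: 11+2+16 = 29
254 - 221 - 247 - 203 - 206: 11+2+3+20 = 36
254 - 221 - 220 - 206: 11+3+16 = 30
254 - 221 - 247 - 203 - 211 - 206: 11+2+3+12+15 = 43
The minimum is 29 s via 254 - 221 - 247 - 206.
So from 254 the first move is to 221.

221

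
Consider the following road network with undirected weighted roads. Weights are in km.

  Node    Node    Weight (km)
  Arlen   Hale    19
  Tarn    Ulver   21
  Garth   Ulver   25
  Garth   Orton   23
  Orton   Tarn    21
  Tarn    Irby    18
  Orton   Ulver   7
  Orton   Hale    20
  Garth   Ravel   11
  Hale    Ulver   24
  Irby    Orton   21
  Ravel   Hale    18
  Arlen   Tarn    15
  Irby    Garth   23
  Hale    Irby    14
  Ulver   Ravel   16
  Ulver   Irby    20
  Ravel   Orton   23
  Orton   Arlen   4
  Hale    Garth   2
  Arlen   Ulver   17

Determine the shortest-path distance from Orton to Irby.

21 km

Running Dijkstra from Orton:
Orton: 0
Arlen: 4  (via Orton)
Ulver: 7  (via Orton)
Tarn: 19  (via Arlen)
Hale: 20  (via Orton)
Irby: 21  (via Orton)
Shortest route: Orton → Irby = 21 km.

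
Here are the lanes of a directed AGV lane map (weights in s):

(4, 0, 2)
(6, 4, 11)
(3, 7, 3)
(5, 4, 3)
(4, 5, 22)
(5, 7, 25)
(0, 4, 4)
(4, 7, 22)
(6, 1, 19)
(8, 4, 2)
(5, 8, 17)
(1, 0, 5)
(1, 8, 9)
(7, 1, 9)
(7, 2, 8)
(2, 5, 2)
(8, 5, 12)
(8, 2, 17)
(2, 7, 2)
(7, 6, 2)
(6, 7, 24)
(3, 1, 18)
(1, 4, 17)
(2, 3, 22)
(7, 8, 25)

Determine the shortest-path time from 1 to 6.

30 s

Running Dijkstra from 1:
1: 0
0: 5  (via 1)
4: 9  (via 0)
8: 9  (via 1)
5: 21  (via 8)
2: 26  (via 8)
7: 28  (via 2)
6: 30  (via 7)
Shortest route: 1 → 8 → 2 → 7 → 6 = 30 s.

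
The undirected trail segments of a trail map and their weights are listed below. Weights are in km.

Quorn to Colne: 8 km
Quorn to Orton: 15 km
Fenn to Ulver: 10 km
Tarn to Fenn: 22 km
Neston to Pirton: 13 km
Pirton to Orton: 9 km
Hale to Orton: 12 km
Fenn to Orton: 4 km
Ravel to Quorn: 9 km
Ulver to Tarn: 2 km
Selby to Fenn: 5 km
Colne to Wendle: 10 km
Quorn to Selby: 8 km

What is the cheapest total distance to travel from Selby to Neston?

Settle nodes by increasing distance from Selby:
Selby: 0
Fenn: 5  (via Selby)
Quorn: 8  (via Selby)
Orton: 9  (via Fenn)
Ulver: 15  (via Fenn)
Colne: 16  (via Quorn)
Tarn: 17  (via Ulver)
Ravel: 17  (via Quorn)
Pirton: 18  (via Orton)
Hale: 21  (via Orton)
Wendle: 26  (via Colne)
Neston: 31  (via Pirton)
Shortest route: Selby → Fenn → Orton → Pirton → Neston = 31 km.

31 km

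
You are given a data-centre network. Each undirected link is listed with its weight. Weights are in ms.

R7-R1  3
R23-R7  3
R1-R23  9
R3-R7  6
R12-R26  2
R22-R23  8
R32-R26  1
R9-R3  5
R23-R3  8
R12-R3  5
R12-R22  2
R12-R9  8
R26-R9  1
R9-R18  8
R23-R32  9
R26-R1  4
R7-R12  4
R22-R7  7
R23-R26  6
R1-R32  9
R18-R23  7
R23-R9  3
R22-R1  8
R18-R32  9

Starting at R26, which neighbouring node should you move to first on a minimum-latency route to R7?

R12

Candidate routes:
R26 → R9 → R23 → R7: 1+3+3 = 7
R26 → R12 → R7: 2+4 = 6
R26 → R1 → R7: 4+3 = 7
Cheapest is R26 → R12 → R7 at 6 ms.
So from R26 the first move is to R12.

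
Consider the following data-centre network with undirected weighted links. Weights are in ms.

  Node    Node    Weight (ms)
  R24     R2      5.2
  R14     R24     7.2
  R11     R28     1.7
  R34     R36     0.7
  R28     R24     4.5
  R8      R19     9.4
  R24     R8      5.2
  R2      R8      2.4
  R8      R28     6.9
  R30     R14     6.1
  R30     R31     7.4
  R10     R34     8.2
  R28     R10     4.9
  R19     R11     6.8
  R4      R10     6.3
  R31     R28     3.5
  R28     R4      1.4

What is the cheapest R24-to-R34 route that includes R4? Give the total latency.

20.4 ms

Best R24 to R4: R24 → R28 → R4 costing 5.9
Shortest R4→R34: R4 → R10 → R34 = 14.5
Total via R4: 5.9 + 14.5 = 20.4 ms.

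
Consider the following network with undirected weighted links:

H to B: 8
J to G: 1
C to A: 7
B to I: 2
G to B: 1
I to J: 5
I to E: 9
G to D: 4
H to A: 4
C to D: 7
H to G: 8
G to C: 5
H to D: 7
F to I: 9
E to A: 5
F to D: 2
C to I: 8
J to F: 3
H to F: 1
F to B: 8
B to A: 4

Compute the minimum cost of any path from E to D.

12

Compare a few routes:
E–A–B–G–D: 5+4+1+4 = 14
E–A–H–F–D: 5+4+1+2 = 12
E–I–B–G–D: 9+2+1+4 = 16
The minimum is 12 via E–A–H–F–D.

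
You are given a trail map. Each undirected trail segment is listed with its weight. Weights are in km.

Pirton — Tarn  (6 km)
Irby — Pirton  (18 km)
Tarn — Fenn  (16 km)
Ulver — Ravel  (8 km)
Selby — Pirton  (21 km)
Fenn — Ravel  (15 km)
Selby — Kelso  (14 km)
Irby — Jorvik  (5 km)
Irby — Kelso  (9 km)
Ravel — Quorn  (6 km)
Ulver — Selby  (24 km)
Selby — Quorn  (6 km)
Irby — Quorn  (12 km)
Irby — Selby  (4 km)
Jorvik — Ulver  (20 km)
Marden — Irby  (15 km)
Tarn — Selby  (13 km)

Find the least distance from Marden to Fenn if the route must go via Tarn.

48 km

Shortest Marden→Tarn: Marden–Irby–Selby–Tarn = 32
Best Tarn to Fenn: Tarn–Fenn costing 16
Total via Tarn: 32 + 16 = 48 km.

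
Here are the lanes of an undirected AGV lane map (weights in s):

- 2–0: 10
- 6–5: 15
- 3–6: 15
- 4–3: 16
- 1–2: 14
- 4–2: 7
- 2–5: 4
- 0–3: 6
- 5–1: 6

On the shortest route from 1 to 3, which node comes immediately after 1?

5

Compare a few routes:
1 - 5 - 2 - 0 - 3: 6+4+10+6 = 26
1 - 2 - 0 - 3: 14+10+6 = 30
Cheapest is 1 - 5 - 2 - 0 - 3 at 26 s.
So from 1 the first move is to 5.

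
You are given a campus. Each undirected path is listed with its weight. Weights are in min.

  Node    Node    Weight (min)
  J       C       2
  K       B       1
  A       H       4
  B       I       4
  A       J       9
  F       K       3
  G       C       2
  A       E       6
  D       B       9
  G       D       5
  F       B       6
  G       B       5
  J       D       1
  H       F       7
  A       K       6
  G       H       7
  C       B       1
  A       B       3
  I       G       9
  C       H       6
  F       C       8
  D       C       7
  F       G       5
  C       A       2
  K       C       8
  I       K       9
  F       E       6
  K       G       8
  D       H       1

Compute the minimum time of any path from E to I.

Enumerating some paths:
E → F → K → B → I: 6+3+1+4 = 14
E → A → B → I: 6+3+4 = 13
E → A → K → B → I: 6+6+1+4 = 17
E → F → B → I: 6+6+4 = 16
The minimum is 13 min via E → A → B → I.

13 min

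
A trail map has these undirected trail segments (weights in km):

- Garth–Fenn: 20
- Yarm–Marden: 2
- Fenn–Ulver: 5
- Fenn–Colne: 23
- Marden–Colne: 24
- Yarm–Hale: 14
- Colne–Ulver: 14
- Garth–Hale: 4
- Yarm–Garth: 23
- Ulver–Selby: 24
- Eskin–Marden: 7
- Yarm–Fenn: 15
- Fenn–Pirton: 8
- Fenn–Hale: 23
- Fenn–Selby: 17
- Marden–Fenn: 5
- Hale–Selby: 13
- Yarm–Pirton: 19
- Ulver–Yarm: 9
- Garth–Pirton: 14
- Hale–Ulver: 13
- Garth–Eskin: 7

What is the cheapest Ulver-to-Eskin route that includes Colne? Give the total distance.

Best Ulver to Colne: Ulver → Colne costing 14
Shortest Colne→Eskin: Colne → Marden → Eskin = 31
Total via Colne: 14 + 31 = 45 km.

45 km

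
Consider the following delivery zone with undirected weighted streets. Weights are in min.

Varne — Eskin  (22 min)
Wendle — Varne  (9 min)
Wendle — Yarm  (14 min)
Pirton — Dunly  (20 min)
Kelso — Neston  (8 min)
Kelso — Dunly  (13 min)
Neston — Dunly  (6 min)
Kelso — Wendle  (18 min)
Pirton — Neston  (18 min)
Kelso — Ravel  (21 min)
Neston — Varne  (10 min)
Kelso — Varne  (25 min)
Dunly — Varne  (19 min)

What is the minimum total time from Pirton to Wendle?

37 min

Enumerating some paths:
Pirton–Neston–Varne–Wendle: 18+10+9 = 37
Pirton–Neston–Kelso–Wendle: 18+8+18 = 44
The minimum is 37 min via Pirton–Neston–Varne–Wendle.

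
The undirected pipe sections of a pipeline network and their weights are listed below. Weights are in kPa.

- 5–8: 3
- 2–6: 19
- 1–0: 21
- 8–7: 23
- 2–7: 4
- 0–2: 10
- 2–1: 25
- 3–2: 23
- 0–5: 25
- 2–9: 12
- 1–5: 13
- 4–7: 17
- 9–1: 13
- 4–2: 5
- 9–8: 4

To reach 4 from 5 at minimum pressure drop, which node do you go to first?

Compare a few routes:
5 → 8 → 9 → 2 → 4: 3+4+12+5 = 24
5 → 8 → 7 → 2 → 4: 3+23+4+5 = 35
Cheapest is 5 → 8 → 9 → 2 → 4 at 24 kPa.
So from 5 the first move is to 8.

8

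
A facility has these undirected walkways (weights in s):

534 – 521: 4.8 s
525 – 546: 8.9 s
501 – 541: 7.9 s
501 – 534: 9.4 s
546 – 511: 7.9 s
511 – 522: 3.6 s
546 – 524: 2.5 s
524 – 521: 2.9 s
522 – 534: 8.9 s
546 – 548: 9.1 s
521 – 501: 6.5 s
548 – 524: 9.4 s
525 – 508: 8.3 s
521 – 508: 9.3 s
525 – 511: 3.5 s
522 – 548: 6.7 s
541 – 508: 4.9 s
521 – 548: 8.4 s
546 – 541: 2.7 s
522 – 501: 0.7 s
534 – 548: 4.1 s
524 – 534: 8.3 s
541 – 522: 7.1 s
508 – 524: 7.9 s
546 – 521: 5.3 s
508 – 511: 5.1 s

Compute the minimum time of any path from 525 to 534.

Compare a few routes:
525 - 511 - 522 - 534: 3.5+3.6+8.9 = 16
525 - 511 - 522 - 501 - 534: 3.5+3.6+0.7+9.4 = 17.2
The minimum is 16 s via 525 - 511 - 522 - 534.

16 s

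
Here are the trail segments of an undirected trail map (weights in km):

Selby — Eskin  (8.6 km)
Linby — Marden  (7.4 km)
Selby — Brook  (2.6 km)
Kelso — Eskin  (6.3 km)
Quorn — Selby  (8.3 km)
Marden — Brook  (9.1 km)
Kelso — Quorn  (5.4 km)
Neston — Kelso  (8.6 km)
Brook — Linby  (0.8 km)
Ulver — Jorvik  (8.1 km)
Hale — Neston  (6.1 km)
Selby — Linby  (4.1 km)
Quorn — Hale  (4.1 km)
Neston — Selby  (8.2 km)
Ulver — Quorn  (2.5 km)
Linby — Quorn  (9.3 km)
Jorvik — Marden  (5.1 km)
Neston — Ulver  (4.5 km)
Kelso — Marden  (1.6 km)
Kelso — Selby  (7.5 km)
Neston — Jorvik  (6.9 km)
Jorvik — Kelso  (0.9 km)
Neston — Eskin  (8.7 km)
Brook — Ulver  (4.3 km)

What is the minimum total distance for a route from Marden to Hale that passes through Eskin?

22.7 km

Shortest Marden→Eskin: Marden–Kelso–Eskin = 7.9
Shortest Eskin→Hale: Eskin–Neston–Hale = 14.8
Total via Eskin: 7.9 + 14.8 = 22.7 km.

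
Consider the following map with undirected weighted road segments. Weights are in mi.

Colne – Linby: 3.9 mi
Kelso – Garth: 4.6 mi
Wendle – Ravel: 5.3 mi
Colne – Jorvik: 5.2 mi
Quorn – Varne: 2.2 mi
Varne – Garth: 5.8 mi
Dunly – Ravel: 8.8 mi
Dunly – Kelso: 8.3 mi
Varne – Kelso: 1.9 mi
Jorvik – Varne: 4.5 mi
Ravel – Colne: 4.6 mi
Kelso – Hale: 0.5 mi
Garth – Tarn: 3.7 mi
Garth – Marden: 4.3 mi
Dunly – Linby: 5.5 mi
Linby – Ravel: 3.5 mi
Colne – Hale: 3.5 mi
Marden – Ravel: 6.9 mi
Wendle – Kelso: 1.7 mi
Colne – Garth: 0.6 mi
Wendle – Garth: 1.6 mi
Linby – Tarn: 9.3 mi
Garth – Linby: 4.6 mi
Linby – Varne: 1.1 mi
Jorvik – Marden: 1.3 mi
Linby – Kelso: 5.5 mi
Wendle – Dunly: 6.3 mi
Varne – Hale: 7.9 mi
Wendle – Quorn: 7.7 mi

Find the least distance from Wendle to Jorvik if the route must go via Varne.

8.1 mi

Shortest Wendle→Varne: Wendle → Kelso → Varne = 3.6
Best Varne to Jorvik: Varne → Jorvik costing 4.5
Total via Varne: 3.6 + 4.5 = 8.1 mi.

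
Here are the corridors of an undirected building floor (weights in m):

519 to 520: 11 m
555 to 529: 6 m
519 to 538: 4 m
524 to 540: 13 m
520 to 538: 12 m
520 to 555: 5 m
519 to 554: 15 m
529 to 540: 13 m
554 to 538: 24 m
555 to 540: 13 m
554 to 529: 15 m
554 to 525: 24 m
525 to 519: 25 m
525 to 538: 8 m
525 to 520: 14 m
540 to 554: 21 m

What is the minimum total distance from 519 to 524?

42 m

Settle nodes by increasing distance from 519:
519: 0
538: 4  (via 519)
520: 11  (via 519)
525: 12  (via 538)
554: 15  (via 519)
555: 16  (via 520)
529: 22  (via 555)
540: 29  (via 555)
524: 42  (via 540)
Shortest route: 519–520–555–540–524 = 42 m.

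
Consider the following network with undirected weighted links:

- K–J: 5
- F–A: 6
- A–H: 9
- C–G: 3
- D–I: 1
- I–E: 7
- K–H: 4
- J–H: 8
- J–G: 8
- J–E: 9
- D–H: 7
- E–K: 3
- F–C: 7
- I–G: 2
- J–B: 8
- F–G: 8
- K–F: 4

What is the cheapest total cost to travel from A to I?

16

Running Dijkstra from A:
A: 0
F: 6  (via A)
H: 9  (via A)
K: 10  (via F)
C: 13  (via F)
E: 13  (via K)
G: 14  (via F)
J: 15  (via K)
D: 16  (via H)
I: 16  (via G)
Shortest route: A–F–G–I = 16.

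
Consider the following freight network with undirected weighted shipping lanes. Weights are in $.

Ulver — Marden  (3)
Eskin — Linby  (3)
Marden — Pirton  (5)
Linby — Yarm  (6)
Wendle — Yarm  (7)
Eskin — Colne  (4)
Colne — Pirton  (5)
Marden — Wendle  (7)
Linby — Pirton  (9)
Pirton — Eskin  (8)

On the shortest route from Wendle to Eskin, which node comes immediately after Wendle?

Yarm

Compare a few routes:
Wendle–Marden–Pirton–Colne–Eskin: 7+5+5+4 = 21
Wendle–Yarm–Linby–Eskin: 7+6+3 = 16
Wendle–Marden–Pirton–Eskin: 7+5+8 = 20
Wendle–Marden–Pirton–Linby–Eskin: 7+5+9+3 = 24
Cheapest is Wendle–Yarm–Linby–Eskin at $16.
So from Wendle the first move is to Yarm.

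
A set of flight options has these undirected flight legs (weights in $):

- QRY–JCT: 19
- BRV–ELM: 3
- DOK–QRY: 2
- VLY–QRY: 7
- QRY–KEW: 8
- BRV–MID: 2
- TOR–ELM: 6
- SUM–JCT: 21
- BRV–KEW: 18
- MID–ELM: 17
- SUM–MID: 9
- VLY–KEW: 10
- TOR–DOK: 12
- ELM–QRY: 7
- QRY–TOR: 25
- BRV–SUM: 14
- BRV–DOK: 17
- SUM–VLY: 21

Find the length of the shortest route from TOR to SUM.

Shortest distances from TOR:
TOR: 0
ELM: 6  (via TOR)
BRV: 9  (via ELM)
MID: 11  (via BRV)
DOK: 12  (via TOR)
QRY: 13  (via ELM)
VLY: 20  (via QRY)
SUM: 20  (via MID)
Shortest route: TOR–ELM–BRV–MID–SUM = $20.

$20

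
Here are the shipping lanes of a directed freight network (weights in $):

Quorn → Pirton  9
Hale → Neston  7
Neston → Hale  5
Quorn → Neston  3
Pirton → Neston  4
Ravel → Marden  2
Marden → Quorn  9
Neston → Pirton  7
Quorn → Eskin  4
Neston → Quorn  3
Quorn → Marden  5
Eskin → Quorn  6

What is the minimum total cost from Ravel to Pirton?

$20

Candidate routes:
Ravel → Marden → Quorn → Neston → Pirton: 2+9+3+7 = 21
Ravel → Marden → Quorn → Pirton: 2+9+9 = 20
Cheapest is Ravel → Marden → Quorn → Pirton at $20.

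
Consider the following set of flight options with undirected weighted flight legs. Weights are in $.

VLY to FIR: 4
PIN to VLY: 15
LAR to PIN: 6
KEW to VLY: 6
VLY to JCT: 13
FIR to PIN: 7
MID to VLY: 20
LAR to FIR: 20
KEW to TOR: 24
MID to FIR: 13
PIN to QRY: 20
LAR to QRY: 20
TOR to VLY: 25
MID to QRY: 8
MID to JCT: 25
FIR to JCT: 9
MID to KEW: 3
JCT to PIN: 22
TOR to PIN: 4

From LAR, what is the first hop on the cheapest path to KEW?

PIN

Compare a few routes:
LAR - PIN - FIR - MID - KEW: 6+7+13+3 = 29
LAR - FIR - VLY - KEW: 20+4+6 = 30
LAR - PIN - VLY - KEW: 6+15+6 = 27
LAR - PIN - FIR - VLY - KEW: 6+7+4+6 = 23
The minimum is $23 via LAR - PIN - FIR - VLY - KEW.
So from LAR the first move is to PIN.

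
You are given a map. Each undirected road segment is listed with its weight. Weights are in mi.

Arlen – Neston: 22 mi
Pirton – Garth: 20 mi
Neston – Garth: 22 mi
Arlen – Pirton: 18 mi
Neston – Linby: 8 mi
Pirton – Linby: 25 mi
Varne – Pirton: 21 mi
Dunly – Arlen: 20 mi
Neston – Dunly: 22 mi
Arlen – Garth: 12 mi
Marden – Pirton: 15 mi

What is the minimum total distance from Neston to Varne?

54 mi

Enumerating some paths:
Neston → Linby → Pirton → Varne: 8+25+21 = 54
Neston → Arlen → Pirton → Varne: 22+18+21 = 61
Neston → Garth → Pirton → Varne: 22+20+21 = 63
The minimum is 54 mi via Neston → Linby → Pirton → Varne.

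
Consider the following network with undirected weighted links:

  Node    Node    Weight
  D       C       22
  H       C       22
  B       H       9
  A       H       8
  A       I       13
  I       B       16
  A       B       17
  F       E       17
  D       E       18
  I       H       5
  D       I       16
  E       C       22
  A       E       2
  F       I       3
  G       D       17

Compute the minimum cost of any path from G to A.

37

Shortest distances from G:
G: 0
D: 17  (via G)
I: 33  (via D)
E: 35  (via D)
F: 36  (via I)
A: 37  (via E)
Shortest route: G → D → E → A = 37.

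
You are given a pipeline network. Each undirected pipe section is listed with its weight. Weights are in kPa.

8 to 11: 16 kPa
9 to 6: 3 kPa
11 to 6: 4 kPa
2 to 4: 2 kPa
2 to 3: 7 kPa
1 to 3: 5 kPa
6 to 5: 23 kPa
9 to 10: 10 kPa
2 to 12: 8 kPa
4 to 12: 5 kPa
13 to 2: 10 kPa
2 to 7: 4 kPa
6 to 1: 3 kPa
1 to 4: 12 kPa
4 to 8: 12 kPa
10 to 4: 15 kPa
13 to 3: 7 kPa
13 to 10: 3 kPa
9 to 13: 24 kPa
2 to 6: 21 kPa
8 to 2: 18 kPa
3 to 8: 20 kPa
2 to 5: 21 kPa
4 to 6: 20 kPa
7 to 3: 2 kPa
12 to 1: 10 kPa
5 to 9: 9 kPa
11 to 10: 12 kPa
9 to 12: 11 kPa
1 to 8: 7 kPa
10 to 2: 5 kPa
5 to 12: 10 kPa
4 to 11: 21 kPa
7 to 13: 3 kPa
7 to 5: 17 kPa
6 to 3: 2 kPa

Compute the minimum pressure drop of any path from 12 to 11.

Candidate routes:
12 - 9 - 6 - 11: 11+3+4 = 18
12 - 1 - 6 - 11: 10+3+4 = 17
The minimum is 17 kPa via 12 - 1 - 6 - 11.

17 kPa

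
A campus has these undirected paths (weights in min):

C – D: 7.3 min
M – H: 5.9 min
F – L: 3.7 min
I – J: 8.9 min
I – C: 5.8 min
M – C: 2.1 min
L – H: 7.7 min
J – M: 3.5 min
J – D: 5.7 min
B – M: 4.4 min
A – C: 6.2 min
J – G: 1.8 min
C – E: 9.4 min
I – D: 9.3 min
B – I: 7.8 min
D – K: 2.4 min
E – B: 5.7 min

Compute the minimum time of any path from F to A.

25.6 min

Candidate routes:
F → L → H → M → J → D → C → A: 3.7+7.7+5.9+3.5+5.7+7.3+6.2 = 40
F → L → H → M → C → A: 3.7+7.7+5.9+2.1+6.2 = 25.6
Cheapest is F → L → H → M → C → A at 25.6 min.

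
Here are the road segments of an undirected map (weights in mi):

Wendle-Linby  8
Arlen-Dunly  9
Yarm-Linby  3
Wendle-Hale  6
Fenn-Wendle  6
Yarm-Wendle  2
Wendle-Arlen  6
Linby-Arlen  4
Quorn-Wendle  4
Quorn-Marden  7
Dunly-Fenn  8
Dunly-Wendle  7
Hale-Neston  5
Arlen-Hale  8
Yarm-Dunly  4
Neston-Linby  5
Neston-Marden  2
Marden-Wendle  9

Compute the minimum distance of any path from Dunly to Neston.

Compare a few routes:
Dunly → Wendle → Yarm → Linby → Neston: 7+2+3+5 = 17
Dunly → Yarm → Linby → Neston: 4+3+5 = 12
Dunly → Yarm → Wendle → Marden → Neston: 4+2+9+2 = 17
Dunly → Yarm → Wendle → Hale → Neston: 4+2+6+5 = 17
Cheapest is Dunly → Yarm → Linby → Neston at 12 mi.

12 mi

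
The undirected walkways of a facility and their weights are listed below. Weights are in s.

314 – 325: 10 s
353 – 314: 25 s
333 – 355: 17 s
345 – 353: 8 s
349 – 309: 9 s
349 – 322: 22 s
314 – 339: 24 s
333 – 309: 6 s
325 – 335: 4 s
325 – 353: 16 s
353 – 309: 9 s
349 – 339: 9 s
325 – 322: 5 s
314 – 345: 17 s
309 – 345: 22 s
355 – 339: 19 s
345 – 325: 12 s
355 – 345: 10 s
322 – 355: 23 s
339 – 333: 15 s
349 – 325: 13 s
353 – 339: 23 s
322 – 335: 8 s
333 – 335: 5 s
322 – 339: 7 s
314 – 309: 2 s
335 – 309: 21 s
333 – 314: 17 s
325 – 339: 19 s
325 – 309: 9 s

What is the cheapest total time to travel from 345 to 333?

21 s

Settle nodes by increasing distance from 345:
345: 0
353: 8  (via 345)
355: 10  (via 345)
325: 12  (via 345)
335: 16  (via 325)
314: 17  (via 345)
309: 17  (via 353)
322: 17  (via 325)
333: 21  (via 335)
Shortest route: 345–325–335–333 = 21 s.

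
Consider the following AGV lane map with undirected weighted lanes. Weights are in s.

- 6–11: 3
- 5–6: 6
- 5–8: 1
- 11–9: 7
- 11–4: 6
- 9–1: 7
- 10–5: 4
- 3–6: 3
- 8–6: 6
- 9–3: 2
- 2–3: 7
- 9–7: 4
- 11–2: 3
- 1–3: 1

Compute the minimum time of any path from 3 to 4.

Enumerating some paths:
3 - 6 - 11 - 4: 3+3+6 = 12
3 - 9 - 11 - 4: 2+7+6 = 15
Cheapest is 3 - 6 - 11 - 4 at 12 s.

12 s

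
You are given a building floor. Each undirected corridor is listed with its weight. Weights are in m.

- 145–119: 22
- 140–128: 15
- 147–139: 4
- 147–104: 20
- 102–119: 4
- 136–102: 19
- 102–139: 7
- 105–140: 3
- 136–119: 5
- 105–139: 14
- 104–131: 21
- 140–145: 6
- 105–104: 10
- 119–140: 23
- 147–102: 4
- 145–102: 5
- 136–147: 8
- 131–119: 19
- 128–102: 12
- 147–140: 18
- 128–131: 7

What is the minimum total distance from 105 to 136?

Candidate routes:
105 - 140 - 145 - 102 - 119 - 136: 3+6+5+4+5 = 23
105 - 139 - 147 - 136: 14+4+8 = 26
The minimum is 23 m via 105 - 140 - 145 - 102 - 119 - 136.

23 m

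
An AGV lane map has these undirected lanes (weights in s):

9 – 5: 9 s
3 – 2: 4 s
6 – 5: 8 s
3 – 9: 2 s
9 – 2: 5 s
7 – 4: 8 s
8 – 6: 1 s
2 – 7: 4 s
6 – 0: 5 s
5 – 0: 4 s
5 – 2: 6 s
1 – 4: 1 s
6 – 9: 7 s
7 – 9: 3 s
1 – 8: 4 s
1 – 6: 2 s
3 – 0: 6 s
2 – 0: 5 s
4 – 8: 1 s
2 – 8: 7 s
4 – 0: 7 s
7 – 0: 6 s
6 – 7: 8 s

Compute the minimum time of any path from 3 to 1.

11 s

Running Dijkstra from 3:
3: 0
9: 2  (via 3)
2: 4  (via 3)
7: 5  (via 9)
0: 6  (via 3)
6: 9  (via 9)
5: 10  (via 2)
8: 10  (via 6)
1: 11  (via 6)
Shortest route: 3 → 9 → 6 → 1 = 11 s.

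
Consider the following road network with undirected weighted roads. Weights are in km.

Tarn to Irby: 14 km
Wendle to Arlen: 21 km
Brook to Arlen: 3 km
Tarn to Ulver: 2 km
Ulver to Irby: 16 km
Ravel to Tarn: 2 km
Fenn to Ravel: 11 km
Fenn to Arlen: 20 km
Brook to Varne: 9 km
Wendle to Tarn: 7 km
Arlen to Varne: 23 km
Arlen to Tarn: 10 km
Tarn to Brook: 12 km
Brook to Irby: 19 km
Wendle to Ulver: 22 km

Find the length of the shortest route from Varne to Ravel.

Shortest distances from Varne:
Varne: 0
Brook: 9  (via Varne)
Arlen: 12  (via Brook)
Tarn: 21  (via Brook)
Ravel: 23  (via Tarn)
Shortest route: Varne → Brook → Tarn → Ravel = 23 km.

23 km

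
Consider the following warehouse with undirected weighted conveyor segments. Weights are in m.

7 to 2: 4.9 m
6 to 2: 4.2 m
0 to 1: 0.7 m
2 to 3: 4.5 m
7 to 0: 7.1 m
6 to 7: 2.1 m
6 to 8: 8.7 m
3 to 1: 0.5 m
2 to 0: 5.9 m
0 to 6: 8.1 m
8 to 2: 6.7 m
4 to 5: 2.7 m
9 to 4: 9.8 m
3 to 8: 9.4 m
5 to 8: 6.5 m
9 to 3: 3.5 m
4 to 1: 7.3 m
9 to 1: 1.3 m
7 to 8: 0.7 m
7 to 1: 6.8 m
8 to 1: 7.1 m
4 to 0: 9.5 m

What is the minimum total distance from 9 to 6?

10.1 m

Settle nodes by increasing distance from 9:
9: 0
1: 1.3  (via 9)
3: 1.8  (via 1)
0: 2  (via 1)
2: 6.3  (via 3)
7: 8.1  (via 1)
8: 8.4  (via 1)
4: 8.6  (via 1)
6: 10.1  (via 0)
Shortest route: 9–1–0–6 = 10.1 m.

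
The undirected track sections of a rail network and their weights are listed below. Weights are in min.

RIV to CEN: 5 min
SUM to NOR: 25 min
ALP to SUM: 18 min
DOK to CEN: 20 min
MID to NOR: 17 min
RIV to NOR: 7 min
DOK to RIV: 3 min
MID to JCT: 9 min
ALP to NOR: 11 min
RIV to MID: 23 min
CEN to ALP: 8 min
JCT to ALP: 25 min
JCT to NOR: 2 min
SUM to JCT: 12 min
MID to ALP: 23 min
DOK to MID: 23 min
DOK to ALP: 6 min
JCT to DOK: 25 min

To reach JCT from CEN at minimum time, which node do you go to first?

RIV

Compare a few routes:
CEN → ALP → NOR → JCT: 8+11+2 = 21
CEN → RIV → DOK → ALP → NOR → JCT: 5+3+6+11+2 = 27
CEN → ALP → DOK → RIV → NOR → JCT: 8+6+3+7+2 = 26
CEN → RIV → NOR → JCT: 5+7+2 = 14
The minimum is 14 min via CEN → RIV → NOR → JCT.
So from CEN the first move is to RIV.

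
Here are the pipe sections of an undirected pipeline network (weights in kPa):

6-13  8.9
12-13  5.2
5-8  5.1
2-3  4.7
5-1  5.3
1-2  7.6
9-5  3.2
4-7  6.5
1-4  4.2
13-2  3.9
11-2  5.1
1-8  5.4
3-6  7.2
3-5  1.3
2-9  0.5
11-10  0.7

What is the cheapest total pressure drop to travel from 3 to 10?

10.5 kPa

Enumerating some paths:
3–5–9–2–11–10: 1.3+3.2+0.5+5.1+0.7 = 10.8
3–5–1–2–11–10: 1.3+5.3+7.6+5.1+0.7 = 20
3–2–11–10: 4.7+5.1+0.7 = 10.5
Cheapest is 3–2–11–10 at 10.5 kPa.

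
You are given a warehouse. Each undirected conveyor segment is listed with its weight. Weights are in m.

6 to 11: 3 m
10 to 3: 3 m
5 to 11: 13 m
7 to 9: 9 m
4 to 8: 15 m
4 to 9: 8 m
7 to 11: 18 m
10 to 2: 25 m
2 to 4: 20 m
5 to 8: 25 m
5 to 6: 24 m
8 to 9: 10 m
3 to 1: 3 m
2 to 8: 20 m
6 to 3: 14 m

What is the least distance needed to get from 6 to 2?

42 m

Candidate routes:
6–11–7–9–8–2: 3+18+9+10+20 = 60
6–11–5–8–2: 3+13+25+20 = 61
6–3–10–2: 14+3+25 = 42
6–11–7–9–4–2: 3+18+9+8+20 = 58
The minimum is 42 m via 6–3–10–2.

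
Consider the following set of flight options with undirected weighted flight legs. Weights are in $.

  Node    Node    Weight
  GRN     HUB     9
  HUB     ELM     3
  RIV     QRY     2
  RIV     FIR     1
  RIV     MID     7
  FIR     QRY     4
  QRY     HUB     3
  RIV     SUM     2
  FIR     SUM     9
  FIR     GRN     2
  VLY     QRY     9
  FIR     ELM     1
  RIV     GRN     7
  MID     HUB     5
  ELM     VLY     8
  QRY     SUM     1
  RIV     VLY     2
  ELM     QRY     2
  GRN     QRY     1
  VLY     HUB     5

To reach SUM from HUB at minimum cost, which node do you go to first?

QRY

Enumerating some paths:
HUB - ELM - FIR - RIV - SUM: 3+1+1+2 = 7
HUB - QRY - SUM: 3+1 = 4
HUB - QRY - RIV - SUM: 3+2+2 = 7
HUB - ELM - QRY - SUM: 3+2+1 = 6
Cheapest is HUB - QRY - SUM at $4.
So from HUB the first move is to QRY.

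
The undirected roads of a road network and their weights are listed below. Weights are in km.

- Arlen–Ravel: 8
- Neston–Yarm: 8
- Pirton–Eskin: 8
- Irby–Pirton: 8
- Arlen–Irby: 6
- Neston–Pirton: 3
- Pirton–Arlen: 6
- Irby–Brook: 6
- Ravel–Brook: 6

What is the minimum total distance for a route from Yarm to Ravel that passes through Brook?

31 km

Best Yarm to Brook: Yarm → Neston → Pirton → Irby → Brook costing 25
Shortest Brook→Ravel: Brook → Ravel = 6
Total via Brook: 25 + 6 = 31 km.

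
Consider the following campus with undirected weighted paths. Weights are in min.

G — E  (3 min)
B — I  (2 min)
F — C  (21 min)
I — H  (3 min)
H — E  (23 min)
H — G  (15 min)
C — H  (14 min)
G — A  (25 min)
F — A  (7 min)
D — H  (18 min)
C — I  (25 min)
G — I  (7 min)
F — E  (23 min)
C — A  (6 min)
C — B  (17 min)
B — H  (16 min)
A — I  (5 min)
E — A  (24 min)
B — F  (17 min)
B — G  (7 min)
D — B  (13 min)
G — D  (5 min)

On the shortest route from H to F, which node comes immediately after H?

Candidate routes:
H - I - B - F: 3+2+17 = 22
H - C - A - F: 14+6+7 = 27
H - I - A - F: 3+5+7 = 15
H - B - I - A - F: 16+2+5+7 = 30
Cheapest is H - I - A - F at 15 min.
So from H the first move is to I.

I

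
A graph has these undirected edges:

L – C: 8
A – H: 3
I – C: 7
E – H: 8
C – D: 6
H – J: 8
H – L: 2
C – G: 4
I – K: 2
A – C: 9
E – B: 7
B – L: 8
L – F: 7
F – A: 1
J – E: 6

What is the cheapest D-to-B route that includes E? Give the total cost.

31

Best D to E: D → C → L → H → E costing 24
Best E to B: E → B costing 7
Total via E: 24 + 7 = 31.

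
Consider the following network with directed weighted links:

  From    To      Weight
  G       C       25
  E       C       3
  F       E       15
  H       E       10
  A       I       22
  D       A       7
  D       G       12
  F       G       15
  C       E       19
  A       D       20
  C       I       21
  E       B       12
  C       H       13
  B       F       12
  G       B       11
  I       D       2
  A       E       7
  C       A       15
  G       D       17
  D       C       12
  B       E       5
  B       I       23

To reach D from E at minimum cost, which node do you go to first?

Enumerating some paths:
E - C - A - D: 3+15+20 = 38
E - B - I - D: 12+23+2 = 37
E - C - I - D: 3+21+2 = 26
The minimum is 26 via E - C - I - D.
So from E the first move is to C.

C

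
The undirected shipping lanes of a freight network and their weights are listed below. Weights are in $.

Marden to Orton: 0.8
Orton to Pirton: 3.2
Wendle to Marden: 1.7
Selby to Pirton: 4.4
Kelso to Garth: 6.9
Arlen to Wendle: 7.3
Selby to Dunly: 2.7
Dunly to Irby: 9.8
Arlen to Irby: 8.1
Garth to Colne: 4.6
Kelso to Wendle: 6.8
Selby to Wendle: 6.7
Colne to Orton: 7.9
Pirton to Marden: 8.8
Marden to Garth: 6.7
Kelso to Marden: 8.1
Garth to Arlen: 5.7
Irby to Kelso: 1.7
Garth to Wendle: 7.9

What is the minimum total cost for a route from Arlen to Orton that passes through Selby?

$21.6

Shortest Arlen→Selby: Arlen–Wendle–Selby = 14
Shortest Selby→Orton: Selby–Pirton–Orton = 7.6
Total via Selby: 14 + 7.6 = $21.6.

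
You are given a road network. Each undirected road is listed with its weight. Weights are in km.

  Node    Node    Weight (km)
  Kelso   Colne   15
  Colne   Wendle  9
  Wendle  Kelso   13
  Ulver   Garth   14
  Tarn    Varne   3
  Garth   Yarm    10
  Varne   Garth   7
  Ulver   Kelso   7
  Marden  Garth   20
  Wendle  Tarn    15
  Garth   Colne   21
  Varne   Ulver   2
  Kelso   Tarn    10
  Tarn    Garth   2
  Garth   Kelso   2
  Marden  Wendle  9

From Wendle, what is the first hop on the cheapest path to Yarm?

Compare a few routes:
Wendle → Kelso → Garth → Yarm: 13+2+10 = 25
Wendle → Tarn → Garth → Yarm: 15+2+10 = 27
Cheapest is Wendle → Kelso → Garth → Yarm at 25 km.
So from Wendle the first move is to Kelso.

Kelso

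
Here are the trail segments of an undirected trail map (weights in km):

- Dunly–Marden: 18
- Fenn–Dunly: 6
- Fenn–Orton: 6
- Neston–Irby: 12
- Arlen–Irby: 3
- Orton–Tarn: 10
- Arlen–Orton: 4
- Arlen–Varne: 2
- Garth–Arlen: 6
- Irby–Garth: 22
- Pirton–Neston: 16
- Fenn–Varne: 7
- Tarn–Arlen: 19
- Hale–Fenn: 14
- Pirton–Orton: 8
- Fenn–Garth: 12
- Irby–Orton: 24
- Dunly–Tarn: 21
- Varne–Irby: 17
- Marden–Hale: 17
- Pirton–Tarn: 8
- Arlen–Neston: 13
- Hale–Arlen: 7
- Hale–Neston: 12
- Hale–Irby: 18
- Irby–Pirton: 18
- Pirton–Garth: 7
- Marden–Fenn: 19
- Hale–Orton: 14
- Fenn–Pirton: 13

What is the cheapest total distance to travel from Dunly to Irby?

18 km

Enumerating some paths:
Dunly → Fenn → Varne → Arlen → Irby: 6+7+2+3 = 18
Dunly → Fenn → Orton → Arlen → Irby: 6+6+4+3 = 19
Cheapest is Dunly → Fenn → Varne → Arlen → Irby at 18 km.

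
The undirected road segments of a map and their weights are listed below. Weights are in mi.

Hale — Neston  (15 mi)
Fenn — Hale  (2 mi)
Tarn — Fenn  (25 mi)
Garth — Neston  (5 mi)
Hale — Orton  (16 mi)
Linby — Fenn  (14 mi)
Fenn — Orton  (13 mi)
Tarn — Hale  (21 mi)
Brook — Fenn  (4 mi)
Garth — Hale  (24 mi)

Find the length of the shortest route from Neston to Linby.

31 mi

Compare a few routes:
Neston → Garth → Hale → Fenn → Linby: 5+24+2+14 = 45
Neston → Garth → Hale → Orton → Fenn → Linby: 5+24+16+13+14 = 72
Neston → Hale → Fenn → Linby: 15+2+14 = 31
Neston → Hale → Orton → Fenn → Linby: 15+16+13+14 = 58
The minimum is 31 mi via Neston → Hale → Fenn → Linby.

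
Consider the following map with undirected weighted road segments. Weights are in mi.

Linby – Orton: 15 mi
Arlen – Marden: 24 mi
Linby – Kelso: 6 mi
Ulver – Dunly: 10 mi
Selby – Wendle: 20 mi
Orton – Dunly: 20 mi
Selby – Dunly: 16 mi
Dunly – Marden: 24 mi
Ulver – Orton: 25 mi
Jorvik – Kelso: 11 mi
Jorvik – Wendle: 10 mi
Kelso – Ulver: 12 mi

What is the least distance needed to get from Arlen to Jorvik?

Enumerating some paths:
Arlen → Marden → Dunly → Ulver → Kelso → Jorvik: 24+24+10+12+11 = 81
Arlen → Marden → Dunly → Selby → Wendle → Jorvik: 24+24+16+20+10 = 94
The minimum is 81 mi via Arlen → Marden → Dunly → Ulver → Kelso → Jorvik.

81 mi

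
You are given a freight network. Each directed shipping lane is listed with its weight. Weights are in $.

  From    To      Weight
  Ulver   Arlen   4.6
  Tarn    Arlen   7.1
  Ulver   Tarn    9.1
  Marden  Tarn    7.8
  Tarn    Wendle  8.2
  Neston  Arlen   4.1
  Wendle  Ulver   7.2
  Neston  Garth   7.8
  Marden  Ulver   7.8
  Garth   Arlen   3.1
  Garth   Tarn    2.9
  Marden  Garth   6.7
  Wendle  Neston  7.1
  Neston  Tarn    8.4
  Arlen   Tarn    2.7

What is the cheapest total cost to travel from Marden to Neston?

Compare a few routes:
Marden–Tarn–Wendle–Neston: 7.8+8.2+7.1 = 23.1
Marden–Garth–Tarn–Wendle–Neston: 6.7+2.9+8.2+7.1 = 24.9
Cheapest is Marden–Tarn–Wendle–Neston at $23.1.

$23.1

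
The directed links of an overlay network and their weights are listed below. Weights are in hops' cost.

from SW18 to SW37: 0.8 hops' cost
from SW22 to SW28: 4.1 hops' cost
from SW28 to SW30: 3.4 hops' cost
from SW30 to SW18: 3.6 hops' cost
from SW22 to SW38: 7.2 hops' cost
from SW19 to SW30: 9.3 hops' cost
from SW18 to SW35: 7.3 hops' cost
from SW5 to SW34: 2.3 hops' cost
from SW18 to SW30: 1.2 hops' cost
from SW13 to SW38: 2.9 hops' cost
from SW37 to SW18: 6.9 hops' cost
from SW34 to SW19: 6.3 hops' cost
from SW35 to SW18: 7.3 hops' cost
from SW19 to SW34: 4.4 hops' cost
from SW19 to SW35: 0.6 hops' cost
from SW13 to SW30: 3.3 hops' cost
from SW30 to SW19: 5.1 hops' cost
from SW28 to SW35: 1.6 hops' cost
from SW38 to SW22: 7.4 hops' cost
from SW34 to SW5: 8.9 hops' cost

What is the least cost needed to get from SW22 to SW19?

12.6 hops' cost

Candidate routes:
SW22 → SW28 → SW30 → SW19: 4.1+3.4+5.1 = 12.6
SW22 → SW28 → SW35 → SW18 → SW30 → SW19: 4.1+1.6+7.3+1.2+5.1 = 19.3
Cheapest is SW22 → SW28 → SW30 → SW19 at 12.6 hops' cost.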